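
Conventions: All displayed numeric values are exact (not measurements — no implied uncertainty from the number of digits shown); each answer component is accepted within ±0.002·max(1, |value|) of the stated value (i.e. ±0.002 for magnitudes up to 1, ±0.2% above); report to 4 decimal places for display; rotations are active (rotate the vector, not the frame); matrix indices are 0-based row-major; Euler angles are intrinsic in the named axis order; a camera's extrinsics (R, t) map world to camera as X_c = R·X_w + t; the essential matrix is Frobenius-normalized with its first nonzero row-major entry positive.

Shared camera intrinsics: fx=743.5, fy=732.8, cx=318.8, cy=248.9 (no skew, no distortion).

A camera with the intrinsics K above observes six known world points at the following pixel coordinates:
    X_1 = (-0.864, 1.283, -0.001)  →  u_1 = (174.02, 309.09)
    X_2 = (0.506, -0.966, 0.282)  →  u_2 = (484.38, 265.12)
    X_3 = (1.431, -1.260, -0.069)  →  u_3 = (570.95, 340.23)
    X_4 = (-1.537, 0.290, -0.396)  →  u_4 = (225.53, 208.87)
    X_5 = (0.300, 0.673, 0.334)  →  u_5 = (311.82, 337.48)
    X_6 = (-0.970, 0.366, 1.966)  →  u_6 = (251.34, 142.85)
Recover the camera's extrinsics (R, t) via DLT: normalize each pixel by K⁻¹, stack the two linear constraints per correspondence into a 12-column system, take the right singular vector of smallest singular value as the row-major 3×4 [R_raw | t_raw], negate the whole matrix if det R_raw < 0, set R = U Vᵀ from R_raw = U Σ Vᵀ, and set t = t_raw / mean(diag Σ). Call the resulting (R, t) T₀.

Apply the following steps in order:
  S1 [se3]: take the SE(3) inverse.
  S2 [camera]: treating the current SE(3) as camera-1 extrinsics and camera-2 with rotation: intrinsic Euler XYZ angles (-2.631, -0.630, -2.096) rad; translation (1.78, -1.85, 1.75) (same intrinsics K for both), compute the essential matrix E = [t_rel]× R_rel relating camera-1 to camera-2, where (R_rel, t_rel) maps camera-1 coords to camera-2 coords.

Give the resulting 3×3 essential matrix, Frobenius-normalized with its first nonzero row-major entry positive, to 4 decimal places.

source (pnp_recover): camera pose = R=[0.5328 -0.8384 -0.1147; 0.6892 0.5086 -0.5161; 0.4910 0.1960 0.8488], t=(0.3800, 0.4300, 6.1097)
after S1 (invert_se3): R=[0.5328 0.6892 0.4910; -0.8384 0.5086 0.1960; -0.1147 -0.5161 0.8488], t=(-3.4988, -1.0973, -4.9206)
after S2 (essential): [0.5080 -0.2470 -0.1904; -0.0334 -0.6225 0.2235; -0.3717 -0.1112 0.2357]

matrix = [0.5080 -0.2470 -0.1904; -0.0334 -0.6225 0.2235; -0.3717 -0.1112 0.2357]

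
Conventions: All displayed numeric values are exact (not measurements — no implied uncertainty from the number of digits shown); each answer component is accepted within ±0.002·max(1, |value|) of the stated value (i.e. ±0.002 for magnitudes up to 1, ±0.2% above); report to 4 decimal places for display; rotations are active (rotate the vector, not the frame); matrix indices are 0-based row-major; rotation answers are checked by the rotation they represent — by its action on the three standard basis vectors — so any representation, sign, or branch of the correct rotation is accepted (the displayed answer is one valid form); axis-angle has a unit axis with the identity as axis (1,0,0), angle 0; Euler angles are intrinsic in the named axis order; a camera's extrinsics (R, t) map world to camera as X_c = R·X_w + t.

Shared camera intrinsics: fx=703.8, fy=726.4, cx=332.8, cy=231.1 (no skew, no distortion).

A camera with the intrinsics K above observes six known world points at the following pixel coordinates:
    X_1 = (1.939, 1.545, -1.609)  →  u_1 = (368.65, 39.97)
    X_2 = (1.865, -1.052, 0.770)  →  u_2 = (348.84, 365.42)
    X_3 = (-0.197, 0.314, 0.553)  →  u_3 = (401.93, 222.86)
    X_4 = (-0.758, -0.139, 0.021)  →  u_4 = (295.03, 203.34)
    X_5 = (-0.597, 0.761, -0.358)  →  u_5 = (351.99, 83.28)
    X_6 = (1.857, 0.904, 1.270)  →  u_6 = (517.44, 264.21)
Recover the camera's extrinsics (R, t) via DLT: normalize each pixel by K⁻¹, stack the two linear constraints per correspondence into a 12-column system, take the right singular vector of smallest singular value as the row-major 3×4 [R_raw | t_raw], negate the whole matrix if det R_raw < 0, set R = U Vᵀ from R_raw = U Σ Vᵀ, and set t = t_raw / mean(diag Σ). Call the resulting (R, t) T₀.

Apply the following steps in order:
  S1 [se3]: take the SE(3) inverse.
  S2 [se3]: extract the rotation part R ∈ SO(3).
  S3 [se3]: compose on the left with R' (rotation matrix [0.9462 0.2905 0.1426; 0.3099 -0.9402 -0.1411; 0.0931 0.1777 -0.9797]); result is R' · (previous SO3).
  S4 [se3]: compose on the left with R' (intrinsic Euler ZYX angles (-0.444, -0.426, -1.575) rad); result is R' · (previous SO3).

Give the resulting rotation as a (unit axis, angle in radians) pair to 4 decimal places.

rotation (axis_angle) = ((-0.6743, 0.2366, -0.6995), 2.8073)

source (pnp_recover): camera pose = R=[0.2194 0.7040 0.6755; 0.1519 -0.7086 0.6891; 0.9637 -0.0486 -0.2624], t=(-0.0200, -0.1900, 5.7601)
after S1 (invert_se3): R=[0.2194 0.1519 0.9637; 0.7040 -0.7086 -0.0486; 0.6755 0.6891 -0.2624], t=(-5.5181, 0.1592, 1.6556)
after S2 (rot_of_se3): [0.2194 0.1519 0.9637; 0.7040 -0.7086 -0.0486; 0.6755 0.6891 -0.2624]
after S3 (compose_so3): [0.5084 0.0361 0.8604; -0.6892 0.6161 0.3814; -0.5163 -0.7869 0.3381]
after S4 (compose_so3): [-0.0605 -0.0807 0.9949; -0.5397 -0.8358 -0.1006; 0.8397 -0.5431 0.0070]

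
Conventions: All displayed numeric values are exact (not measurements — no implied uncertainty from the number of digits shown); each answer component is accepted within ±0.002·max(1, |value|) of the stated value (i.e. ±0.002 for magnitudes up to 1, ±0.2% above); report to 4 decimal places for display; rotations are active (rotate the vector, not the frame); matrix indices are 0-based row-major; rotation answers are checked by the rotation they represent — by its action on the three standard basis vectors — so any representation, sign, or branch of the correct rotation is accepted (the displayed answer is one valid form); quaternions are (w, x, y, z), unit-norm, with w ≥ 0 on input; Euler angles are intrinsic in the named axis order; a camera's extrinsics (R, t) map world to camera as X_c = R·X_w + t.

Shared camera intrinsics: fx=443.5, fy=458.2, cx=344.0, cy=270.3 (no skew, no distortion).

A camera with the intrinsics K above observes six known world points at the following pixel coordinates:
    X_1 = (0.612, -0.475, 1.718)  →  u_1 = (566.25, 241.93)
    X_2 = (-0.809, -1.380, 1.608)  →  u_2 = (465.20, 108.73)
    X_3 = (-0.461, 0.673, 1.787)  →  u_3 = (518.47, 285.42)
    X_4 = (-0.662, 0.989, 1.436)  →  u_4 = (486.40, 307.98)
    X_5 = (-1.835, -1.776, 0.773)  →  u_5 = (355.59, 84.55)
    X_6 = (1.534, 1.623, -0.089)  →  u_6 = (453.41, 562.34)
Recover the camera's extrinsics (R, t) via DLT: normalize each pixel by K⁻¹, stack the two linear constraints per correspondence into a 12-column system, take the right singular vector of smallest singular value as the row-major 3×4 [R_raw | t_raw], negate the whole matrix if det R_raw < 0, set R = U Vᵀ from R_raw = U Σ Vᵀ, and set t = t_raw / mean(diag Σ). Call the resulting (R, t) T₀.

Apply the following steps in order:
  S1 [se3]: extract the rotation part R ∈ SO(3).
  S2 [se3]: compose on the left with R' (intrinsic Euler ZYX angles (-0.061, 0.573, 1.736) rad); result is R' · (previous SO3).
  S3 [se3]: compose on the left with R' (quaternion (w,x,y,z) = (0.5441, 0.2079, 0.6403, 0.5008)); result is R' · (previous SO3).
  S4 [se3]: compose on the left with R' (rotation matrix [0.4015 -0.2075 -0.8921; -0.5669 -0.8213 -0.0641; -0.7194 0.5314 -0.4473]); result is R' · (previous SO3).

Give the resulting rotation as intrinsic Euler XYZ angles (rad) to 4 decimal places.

rotation (euler_xyz) = (-0.4334, -0.0713, -2.1775)

source (pnp_recover): camera pose = R=[0.1962 0.2919 0.9361; 0.4674 0.8114 -0.3509; -0.8620 0.5064 0.0228], t=(0.2901, 0.4701, 4.4805)
after S1 (rot_of_se3): [0.1962 0.2919 0.9361; 0.4674 0.8114 -0.3509; -0.8620 0.5064 0.0228]
after S2 (compose_so3): [0.5379 0.5942 0.5979; 0.7420 -0.6704 -0.0012; 0.4001 0.4443 -0.8015]
after S3 (compose_so3): [-0.0176 0.3979 -0.9173; 0.9081 0.3903 0.1518; 0.4184 -0.8303 -0.3682]
after S4 (compose_so3): [-0.5687 0.8194 -0.0713; -0.7627 -0.4929 0.4189; 0.3081 0.2926 0.9053]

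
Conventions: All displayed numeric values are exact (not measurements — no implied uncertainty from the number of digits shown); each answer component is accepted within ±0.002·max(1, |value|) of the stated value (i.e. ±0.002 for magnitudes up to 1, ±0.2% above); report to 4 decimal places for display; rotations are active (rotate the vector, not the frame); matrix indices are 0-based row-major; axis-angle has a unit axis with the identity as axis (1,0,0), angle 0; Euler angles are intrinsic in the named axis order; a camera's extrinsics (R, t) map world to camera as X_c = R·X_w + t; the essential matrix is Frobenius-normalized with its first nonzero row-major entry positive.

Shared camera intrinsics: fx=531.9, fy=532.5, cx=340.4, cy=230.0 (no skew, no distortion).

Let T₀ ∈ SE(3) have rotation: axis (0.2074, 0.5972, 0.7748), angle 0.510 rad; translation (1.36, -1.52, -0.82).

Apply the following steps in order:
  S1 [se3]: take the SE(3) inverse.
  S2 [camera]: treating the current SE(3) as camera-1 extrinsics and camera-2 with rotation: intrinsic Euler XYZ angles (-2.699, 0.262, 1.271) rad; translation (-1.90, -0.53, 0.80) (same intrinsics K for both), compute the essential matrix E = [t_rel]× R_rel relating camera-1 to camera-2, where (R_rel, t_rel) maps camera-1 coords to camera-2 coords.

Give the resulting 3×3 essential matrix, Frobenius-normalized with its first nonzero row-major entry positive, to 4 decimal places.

matrix = [0.5462 0.0684 0.4340; -0.1023 -0.4469 0.0856; -0.0081 -0.5058 0.1876]

after S1 (invert_se3): R=[0.8782 0.3940 -0.2711; -0.3625 0.9181 0.1601; 0.3120 -0.0424 0.9491], t=(-0.8178, 2.0198, 0.2896)
after S2 (essential): [0.5462 0.0684 0.4340; -0.1023 -0.4469 0.0856; -0.0081 -0.5058 0.1876]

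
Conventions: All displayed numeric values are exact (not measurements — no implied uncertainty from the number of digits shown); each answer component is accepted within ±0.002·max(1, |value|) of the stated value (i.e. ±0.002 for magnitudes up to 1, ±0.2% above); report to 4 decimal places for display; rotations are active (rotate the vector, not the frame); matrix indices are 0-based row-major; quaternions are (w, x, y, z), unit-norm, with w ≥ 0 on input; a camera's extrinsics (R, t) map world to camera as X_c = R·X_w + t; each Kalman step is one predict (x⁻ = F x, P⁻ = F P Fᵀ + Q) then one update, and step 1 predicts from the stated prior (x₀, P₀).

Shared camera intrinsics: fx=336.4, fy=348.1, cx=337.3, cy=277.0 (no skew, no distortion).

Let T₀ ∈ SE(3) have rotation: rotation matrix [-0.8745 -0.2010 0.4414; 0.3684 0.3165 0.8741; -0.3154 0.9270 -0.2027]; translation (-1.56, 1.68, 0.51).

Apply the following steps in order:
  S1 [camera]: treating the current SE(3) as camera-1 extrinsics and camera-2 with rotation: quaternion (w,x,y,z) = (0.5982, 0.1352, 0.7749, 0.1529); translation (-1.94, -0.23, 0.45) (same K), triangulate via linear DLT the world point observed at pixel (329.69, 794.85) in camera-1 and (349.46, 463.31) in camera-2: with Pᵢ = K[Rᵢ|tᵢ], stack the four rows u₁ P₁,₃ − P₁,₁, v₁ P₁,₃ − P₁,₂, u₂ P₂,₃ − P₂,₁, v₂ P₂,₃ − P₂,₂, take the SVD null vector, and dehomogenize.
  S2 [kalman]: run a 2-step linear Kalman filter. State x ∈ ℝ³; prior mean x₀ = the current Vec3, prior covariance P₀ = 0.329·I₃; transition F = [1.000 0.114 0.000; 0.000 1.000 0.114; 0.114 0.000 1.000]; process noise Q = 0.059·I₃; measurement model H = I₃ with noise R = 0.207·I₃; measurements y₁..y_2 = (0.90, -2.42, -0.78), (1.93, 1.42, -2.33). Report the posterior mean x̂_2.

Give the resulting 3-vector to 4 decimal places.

after S1 (triangulate): (-1.2707, 1.7461, 1.6999)
after S2 (kf_track): (0.9219, 0.2095, -1.0283)

result = (0.9219, 0.2095, -1.0283)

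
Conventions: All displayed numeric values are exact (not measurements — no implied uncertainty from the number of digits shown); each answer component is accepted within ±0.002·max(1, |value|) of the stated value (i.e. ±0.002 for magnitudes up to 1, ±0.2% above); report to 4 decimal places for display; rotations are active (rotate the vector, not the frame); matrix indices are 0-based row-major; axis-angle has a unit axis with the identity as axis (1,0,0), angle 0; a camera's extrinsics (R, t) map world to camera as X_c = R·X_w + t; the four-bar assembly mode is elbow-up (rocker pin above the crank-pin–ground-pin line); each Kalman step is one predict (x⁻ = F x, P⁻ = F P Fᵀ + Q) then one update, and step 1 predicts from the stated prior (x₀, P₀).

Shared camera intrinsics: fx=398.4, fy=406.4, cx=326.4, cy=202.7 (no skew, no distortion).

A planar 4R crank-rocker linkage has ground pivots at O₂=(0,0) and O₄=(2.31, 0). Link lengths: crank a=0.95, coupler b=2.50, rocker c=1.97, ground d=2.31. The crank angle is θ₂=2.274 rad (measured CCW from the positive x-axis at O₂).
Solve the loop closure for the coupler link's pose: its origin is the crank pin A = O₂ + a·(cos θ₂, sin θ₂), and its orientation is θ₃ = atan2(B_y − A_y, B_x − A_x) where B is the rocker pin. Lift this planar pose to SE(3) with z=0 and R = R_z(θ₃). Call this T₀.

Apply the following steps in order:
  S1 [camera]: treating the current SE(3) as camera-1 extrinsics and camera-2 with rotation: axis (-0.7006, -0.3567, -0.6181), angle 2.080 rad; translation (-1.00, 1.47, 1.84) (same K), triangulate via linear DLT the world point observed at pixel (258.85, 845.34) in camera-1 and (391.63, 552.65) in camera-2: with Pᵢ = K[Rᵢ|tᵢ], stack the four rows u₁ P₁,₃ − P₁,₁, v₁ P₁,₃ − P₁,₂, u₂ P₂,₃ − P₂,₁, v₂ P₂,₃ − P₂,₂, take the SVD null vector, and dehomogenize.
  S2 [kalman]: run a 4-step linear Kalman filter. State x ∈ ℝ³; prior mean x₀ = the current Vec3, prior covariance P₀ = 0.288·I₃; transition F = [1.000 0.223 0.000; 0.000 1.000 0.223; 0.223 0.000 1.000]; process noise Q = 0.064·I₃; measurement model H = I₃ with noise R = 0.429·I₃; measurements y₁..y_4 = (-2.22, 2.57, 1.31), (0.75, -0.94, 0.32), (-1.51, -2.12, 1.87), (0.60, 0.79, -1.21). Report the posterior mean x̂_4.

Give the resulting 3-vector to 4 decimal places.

result = (-0.1977, 0.2535, 0.2072)

source (fourbar_fk): coupler pose = R=[0.8939 -0.4483 0.0000; 0.4483 0.8939 0.0000; 0.0000 0.0000 1.0000], t=(-0.6143, 0.7246, 0.0000)
after S1 (triangulate): (0.8972, 0.8753, 1.2074)
after S2 (kf_track): (-0.1977, 0.2535, 0.2072)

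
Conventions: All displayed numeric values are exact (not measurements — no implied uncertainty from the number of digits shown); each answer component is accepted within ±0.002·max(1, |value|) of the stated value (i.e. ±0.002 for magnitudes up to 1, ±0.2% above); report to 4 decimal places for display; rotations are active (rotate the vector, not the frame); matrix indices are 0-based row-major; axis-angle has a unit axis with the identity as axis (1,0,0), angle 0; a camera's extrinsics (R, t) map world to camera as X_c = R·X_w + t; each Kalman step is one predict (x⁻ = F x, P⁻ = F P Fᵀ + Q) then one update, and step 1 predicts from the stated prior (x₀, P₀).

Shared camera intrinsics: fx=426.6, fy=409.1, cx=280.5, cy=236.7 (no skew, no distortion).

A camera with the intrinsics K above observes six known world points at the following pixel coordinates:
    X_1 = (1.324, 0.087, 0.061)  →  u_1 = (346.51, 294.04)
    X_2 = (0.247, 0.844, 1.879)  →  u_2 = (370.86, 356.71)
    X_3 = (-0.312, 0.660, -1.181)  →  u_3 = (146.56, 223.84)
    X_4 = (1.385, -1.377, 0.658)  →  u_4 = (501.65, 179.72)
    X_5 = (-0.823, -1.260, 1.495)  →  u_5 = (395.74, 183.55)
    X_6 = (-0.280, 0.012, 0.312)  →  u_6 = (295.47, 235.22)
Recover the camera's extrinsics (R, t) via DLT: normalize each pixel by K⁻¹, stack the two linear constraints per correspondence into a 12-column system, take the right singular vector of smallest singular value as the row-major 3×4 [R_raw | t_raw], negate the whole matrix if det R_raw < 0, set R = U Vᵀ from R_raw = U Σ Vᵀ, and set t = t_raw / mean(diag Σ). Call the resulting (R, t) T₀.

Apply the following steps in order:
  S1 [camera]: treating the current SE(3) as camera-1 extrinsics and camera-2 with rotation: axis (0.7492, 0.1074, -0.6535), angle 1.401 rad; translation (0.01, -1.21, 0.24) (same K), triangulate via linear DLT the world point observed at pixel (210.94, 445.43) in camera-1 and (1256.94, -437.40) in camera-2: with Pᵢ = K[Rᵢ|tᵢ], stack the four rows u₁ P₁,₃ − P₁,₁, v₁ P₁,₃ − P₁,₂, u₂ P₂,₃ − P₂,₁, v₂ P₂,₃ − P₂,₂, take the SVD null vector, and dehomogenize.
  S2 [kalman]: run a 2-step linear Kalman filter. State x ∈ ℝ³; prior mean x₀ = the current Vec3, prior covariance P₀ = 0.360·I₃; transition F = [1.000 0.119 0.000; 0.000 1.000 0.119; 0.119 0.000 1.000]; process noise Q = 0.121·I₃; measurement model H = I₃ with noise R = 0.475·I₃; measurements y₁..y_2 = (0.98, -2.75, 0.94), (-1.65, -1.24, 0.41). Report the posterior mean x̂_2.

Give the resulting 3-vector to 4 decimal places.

result = (-0.1531, -0.8369, 0.3939)

source (pnp_recover): camera pose = R=[0.3608 -0.5375 0.7622; 0.3318 0.8377 0.4338; -0.8716 0.0964 0.4806], t=(0.0400, -0.0700, 4.4599)
after S1 (triangulate): (1.1333, 1.8697, -0.0469)
after S2 (kf_track): (-0.1531, -0.8369, 0.3939)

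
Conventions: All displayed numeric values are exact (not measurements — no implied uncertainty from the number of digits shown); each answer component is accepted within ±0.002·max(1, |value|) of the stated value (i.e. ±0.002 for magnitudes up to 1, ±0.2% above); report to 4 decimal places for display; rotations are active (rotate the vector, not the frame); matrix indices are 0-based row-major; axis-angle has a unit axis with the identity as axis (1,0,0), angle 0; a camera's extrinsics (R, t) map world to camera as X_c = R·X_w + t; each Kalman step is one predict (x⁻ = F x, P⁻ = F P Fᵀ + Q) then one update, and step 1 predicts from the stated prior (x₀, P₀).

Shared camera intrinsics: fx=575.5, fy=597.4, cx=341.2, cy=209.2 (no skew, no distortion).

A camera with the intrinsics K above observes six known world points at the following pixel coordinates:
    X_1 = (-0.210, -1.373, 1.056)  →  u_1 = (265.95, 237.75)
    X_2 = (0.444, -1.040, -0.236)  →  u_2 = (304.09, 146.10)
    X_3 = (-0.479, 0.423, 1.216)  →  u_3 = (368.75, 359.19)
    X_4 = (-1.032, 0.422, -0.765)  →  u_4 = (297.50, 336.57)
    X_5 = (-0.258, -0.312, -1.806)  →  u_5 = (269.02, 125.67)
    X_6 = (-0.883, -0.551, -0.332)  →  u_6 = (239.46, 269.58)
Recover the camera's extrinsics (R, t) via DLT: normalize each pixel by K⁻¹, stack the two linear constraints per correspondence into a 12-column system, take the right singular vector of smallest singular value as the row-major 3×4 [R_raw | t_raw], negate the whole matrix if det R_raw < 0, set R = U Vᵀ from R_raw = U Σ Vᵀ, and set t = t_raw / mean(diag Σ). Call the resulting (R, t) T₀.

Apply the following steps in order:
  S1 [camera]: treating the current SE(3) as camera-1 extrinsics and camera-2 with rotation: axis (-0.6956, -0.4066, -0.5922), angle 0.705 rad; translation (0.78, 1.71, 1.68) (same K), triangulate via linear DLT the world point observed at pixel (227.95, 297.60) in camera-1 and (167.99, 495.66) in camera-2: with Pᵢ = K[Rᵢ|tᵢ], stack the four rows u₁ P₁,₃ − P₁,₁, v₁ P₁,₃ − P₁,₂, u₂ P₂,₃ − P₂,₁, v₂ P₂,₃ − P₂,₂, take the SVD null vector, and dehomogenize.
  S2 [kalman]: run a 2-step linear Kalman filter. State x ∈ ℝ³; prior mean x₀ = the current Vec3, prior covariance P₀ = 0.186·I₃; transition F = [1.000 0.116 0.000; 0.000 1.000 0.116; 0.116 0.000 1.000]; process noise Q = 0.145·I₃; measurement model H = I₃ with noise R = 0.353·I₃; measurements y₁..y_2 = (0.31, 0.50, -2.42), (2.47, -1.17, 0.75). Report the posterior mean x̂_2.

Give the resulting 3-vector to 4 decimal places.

result = (0.9075, -0.7533, 0.2210)

source (pnp_recover): camera pose = R=[0.6573 0.7434 0.1242; -0.6857 0.5214 0.5080; 0.3129 -0.4190 0.8524], t=(0.1399, 0.3600, 5.3711)
after S1 (triangulate): (-0.9347, -1.5556, 1.7233)
after S2 (kf_track): (0.9075, -0.7533, 0.2210)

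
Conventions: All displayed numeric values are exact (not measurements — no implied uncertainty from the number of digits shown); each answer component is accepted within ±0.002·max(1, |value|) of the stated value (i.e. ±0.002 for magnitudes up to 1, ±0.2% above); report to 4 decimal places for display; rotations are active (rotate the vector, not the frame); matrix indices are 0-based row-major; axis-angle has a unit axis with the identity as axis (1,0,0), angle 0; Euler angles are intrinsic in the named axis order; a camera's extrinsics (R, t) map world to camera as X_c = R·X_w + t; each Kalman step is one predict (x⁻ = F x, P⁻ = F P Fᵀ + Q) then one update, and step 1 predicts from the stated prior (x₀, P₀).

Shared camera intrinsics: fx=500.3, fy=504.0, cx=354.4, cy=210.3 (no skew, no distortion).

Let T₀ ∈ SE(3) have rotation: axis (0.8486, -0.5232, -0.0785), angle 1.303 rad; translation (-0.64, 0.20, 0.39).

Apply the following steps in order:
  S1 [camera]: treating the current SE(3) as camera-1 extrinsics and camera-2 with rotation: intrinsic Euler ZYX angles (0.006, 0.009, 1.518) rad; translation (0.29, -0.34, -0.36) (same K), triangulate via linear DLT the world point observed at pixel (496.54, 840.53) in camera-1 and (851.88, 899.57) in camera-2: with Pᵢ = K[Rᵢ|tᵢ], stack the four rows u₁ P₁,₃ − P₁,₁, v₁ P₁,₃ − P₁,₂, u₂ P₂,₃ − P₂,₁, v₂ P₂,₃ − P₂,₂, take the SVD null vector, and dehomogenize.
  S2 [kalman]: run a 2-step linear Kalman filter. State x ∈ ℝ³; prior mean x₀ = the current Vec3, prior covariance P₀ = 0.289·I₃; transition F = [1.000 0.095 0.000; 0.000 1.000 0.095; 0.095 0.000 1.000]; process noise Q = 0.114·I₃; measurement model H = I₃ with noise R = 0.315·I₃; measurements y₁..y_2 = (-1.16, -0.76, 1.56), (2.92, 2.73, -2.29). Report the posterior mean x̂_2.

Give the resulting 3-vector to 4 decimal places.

result = (1.2696, 1.4117, -0.9355)

after S1 (triangulate): (0.6743, 1.4239, -1.5920)
after S2 (kf_track): (1.2696, 1.4117, -0.9355)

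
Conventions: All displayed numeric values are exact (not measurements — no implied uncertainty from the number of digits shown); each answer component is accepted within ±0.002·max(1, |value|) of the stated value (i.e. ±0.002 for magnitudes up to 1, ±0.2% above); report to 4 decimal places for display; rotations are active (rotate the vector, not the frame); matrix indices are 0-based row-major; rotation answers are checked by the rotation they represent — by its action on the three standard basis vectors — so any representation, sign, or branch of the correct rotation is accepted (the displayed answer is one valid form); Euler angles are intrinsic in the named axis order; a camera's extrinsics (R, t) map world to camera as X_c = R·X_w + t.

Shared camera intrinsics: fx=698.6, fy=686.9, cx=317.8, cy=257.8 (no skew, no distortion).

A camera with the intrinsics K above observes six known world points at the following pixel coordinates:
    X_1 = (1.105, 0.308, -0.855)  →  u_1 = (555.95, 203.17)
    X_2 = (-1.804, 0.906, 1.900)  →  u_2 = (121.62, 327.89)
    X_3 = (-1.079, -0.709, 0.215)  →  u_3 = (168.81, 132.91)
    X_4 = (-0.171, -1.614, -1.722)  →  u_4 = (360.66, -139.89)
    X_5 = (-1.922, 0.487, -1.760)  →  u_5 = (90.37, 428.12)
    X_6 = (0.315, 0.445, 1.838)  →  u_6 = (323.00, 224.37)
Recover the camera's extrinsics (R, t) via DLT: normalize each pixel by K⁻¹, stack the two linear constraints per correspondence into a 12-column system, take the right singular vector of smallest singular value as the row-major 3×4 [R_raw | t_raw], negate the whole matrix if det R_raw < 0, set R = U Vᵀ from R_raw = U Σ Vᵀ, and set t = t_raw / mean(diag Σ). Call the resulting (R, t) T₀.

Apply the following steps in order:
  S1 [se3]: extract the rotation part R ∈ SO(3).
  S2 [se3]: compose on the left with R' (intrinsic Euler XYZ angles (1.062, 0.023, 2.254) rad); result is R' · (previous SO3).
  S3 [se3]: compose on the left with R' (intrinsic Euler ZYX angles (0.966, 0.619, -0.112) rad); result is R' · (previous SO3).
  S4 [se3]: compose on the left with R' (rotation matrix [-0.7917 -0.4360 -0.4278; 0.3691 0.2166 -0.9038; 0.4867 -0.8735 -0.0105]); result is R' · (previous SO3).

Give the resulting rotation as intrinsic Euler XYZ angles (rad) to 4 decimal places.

rotation (euler_xyz) = (-0.3327, -0.9506, -2.4349)

source (pnp_recover): camera pose = R=[0.9290 0.2244 -0.2943; -0.2684 0.9560 -0.1184; 0.2547 0.1890 0.9484], t=(0.2000, -0.4600, 5.0100)
after S1 (rot_of_se3): [0.9290 0.2244 -0.2943; -0.2684 0.9560 -0.1184; 0.2547 0.1890 0.9484]
after S2 (compose_so3): [-0.3723 -0.8785 0.2993; 0.2035 -0.3919 -0.8972; 0.9055 -0.2731 0.3247]
after S3 (compose_so3): [-0.1327 -0.1364 0.9817; 0.3417 -0.9361 -0.0839; 0.9304 0.3243 0.1708]
after S4 (compose_so3): [-0.4420 0.3774 -0.8138; -0.8159 -0.5462 0.1898; -0.3728 0.7478 0.5493]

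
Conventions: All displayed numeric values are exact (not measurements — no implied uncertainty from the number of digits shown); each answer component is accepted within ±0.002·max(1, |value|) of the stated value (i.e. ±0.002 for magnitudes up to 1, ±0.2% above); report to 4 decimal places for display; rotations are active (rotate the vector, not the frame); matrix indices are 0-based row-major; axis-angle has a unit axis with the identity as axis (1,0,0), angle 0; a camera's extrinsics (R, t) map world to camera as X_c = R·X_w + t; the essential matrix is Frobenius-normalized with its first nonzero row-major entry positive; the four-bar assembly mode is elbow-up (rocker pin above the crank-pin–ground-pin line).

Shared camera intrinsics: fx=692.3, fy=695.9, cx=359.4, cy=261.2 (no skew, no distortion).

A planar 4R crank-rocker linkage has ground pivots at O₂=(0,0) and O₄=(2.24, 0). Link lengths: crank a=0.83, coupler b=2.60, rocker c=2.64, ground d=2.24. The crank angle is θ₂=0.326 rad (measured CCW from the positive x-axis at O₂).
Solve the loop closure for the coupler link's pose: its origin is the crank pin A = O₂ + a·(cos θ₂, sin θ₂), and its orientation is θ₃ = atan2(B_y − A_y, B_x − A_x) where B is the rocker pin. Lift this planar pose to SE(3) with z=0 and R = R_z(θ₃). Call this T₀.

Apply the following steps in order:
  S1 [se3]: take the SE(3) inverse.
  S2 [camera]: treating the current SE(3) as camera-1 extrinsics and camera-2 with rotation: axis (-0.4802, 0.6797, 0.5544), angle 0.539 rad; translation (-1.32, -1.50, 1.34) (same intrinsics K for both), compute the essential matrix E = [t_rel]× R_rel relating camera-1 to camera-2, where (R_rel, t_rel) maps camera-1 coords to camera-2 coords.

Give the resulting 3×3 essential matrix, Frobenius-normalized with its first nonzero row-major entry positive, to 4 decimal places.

matrix = [0.2454 0.2018 0.5506; 0.0703 0.3254 -0.4134; 0.2525 0.4977 -0.0525]

source (fourbar_fk): coupler pose = R=[0.4266 -0.9045 0.0000; 0.9045 0.4266 0.0000; 0.0000 0.0000 1.0000], t=(0.7863, 0.2658, 0.0000)
after S1 (invert_se3): R=[0.4266 0.9045 0.0000; -0.9045 0.4266 -0.0000; 0.0000 0.0000 1.0000], t=(-0.5758, 0.5978, 0.0000)
after S2 (essential): [0.2454 0.2018 0.5506; 0.0703 0.3254 -0.4134; 0.2525 0.4977 -0.0525]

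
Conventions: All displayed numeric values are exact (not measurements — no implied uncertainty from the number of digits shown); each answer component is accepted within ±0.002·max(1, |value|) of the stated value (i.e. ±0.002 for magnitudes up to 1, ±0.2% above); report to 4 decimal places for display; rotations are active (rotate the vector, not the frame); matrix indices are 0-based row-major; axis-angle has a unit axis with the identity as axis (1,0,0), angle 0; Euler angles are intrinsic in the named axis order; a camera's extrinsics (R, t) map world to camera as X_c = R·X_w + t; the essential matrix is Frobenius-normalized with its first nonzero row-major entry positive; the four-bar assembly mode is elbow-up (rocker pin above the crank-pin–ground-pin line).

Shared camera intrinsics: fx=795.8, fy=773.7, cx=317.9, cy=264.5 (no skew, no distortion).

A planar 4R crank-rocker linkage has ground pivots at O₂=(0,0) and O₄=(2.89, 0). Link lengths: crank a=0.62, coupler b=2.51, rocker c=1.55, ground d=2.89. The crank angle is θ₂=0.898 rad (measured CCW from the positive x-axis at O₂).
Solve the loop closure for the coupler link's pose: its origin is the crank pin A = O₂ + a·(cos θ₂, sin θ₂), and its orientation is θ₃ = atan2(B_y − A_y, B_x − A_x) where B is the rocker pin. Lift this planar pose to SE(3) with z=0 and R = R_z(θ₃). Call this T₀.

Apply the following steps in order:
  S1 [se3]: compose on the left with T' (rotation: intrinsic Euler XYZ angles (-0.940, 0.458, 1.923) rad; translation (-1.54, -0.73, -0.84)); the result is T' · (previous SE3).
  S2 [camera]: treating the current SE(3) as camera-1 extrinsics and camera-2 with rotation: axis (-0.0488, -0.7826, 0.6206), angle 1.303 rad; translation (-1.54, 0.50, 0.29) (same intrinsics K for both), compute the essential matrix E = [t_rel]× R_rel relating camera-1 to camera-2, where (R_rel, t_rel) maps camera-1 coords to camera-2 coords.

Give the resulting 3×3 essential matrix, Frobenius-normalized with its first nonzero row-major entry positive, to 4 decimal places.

source (fourbar_fk): coupler pose = R=[0.9085 -0.4179 0.0000; 0.4179 0.9085 0.0000; 0.0000 0.0000 1.0000], t=(0.3864, 0.4849, 0.0000)
after S1 (compose_se3): R=[-0.6329 -0.6355 0.4422; 0.6699 -0.1632 0.7243; -0.3882 0.7546 0.5290], t=(-2.0678, -0.4047, -0.8443)
after S2 (essential): [0.0993 -0.3094 0.0797; 0.0054 0.5613 -0.2923; 0.5683 -0.1407 -0.3804]

matrix = [0.0993 -0.3094 0.0797; 0.0054 0.5613 -0.2923; 0.5683 -0.1407 -0.3804]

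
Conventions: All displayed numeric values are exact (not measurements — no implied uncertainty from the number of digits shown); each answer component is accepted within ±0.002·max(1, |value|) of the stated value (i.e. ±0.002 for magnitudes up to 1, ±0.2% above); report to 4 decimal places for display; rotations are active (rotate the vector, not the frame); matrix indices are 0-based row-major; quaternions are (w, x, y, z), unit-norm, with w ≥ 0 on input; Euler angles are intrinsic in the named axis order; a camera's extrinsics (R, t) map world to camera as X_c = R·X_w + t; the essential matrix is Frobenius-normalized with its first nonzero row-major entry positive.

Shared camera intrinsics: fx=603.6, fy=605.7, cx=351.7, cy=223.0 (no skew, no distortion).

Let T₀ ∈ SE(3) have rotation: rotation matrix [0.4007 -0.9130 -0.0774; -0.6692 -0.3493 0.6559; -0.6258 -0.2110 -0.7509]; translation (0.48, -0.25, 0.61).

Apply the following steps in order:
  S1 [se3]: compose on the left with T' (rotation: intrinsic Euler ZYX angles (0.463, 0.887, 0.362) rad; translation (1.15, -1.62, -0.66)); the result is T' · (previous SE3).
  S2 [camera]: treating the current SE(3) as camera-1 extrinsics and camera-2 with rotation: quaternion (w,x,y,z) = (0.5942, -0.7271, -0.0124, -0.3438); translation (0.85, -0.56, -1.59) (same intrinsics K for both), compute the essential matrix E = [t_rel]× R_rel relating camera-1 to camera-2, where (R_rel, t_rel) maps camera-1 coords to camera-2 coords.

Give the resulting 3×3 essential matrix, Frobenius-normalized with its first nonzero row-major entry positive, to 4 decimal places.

after S1 (compose_se3): R=[-0.1633 -0.6262 -0.7624; -0.5333 -0.5942 0.6022; -0.8300 0.5049 -0.2369], t=(1.9565, -1.7202, -0.7276)
after S2 (essential): [0.0574 -0.5748 0.3152; -0.2950 -0.1531 -0.5150; -0.1605 -0.3648 -0.1800]

matrix = [0.0574 -0.5748 0.3152; -0.2950 -0.1531 -0.5150; -0.1605 -0.3648 -0.1800]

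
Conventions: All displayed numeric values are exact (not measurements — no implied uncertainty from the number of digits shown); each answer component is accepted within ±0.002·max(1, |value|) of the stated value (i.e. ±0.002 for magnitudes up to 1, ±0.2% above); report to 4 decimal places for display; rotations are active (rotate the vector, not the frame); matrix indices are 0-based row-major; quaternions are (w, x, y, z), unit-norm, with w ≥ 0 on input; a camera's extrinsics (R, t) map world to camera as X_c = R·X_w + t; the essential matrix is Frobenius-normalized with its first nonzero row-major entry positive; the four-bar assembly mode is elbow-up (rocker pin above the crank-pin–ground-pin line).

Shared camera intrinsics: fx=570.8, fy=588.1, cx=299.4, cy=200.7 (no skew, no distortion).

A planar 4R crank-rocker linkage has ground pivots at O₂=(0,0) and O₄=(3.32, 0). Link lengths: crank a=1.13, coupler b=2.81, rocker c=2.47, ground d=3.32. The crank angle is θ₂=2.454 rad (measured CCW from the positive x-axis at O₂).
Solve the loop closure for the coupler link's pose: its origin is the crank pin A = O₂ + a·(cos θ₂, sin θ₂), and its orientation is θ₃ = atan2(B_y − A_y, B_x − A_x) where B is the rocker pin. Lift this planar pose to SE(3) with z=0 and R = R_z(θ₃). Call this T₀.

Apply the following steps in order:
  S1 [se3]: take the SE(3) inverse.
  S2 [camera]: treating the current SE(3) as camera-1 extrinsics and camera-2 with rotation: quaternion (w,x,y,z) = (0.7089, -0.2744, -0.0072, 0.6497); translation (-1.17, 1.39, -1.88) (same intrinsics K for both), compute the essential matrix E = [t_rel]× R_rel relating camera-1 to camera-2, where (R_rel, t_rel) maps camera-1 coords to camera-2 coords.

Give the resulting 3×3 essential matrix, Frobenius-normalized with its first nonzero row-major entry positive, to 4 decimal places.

matrix = [0.3315 -0.2100 0.3077; -0.1301 0.3168 0.6003; -0.3903 0.3210 -0.1355]

source (fourbar_fk): coupler pose = R=[0.9137 -0.4065 0.0000; 0.4065 0.9137 0.0000; 0.0000 0.0000 1.0000], t=(-0.8732, 0.7172, 0.0000)
after S1 (invert_se3): R=[0.9137 0.4065 0.0000; -0.4065 0.9137 0.0000; 0.0000 0.0000 1.0000], t=(0.5063, -1.0102, 0.0000)
after S2 (essential): [0.3315 -0.2100 0.3077; -0.1301 0.3168 0.6003; -0.3903 0.3210 -0.1355]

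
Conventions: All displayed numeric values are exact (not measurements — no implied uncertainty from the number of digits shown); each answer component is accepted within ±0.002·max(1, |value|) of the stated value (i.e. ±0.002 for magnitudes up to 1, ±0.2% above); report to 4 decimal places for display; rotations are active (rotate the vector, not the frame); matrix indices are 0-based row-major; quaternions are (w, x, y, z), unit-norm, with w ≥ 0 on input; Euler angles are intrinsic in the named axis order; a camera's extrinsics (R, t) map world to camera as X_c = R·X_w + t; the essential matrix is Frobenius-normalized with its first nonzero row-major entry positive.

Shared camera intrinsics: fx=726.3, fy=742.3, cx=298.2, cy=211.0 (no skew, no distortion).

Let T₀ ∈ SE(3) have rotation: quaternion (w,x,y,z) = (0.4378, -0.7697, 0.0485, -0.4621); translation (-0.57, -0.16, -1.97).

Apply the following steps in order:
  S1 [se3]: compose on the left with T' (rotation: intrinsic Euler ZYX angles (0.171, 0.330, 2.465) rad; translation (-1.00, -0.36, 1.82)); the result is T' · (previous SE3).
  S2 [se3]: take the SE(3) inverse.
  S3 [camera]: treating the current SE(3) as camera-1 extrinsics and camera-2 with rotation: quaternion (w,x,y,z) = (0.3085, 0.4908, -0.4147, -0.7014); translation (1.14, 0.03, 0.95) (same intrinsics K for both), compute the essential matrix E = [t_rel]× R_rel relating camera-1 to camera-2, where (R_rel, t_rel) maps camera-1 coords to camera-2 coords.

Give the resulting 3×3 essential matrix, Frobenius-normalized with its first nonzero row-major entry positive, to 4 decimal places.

after S1 (compose_se3): R=[0.2750 0.2064 0.9390; 0.0017 0.9766 -0.2152; -0.9614 0.0608 0.2682], t=(-1.3040, 0.9659, 3.3631)
after S2 (invert_se3): R=[0.2750 0.0017 -0.9614; 0.2064 0.9766 0.0608; 0.9390 -0.2152 0.2682], t=(3.5904, -0.8785, 0.5302)
after S3 (essential): [0.1933 0.5840 0.1760; 0.3735 0.1802 -0.4838; -0.1003 0.2146 0.3585]

matrix = [0.1933 0.5840 0.1760; 0.3735 0.1802 -0.4838; -0.1003 0.2146 0.3585]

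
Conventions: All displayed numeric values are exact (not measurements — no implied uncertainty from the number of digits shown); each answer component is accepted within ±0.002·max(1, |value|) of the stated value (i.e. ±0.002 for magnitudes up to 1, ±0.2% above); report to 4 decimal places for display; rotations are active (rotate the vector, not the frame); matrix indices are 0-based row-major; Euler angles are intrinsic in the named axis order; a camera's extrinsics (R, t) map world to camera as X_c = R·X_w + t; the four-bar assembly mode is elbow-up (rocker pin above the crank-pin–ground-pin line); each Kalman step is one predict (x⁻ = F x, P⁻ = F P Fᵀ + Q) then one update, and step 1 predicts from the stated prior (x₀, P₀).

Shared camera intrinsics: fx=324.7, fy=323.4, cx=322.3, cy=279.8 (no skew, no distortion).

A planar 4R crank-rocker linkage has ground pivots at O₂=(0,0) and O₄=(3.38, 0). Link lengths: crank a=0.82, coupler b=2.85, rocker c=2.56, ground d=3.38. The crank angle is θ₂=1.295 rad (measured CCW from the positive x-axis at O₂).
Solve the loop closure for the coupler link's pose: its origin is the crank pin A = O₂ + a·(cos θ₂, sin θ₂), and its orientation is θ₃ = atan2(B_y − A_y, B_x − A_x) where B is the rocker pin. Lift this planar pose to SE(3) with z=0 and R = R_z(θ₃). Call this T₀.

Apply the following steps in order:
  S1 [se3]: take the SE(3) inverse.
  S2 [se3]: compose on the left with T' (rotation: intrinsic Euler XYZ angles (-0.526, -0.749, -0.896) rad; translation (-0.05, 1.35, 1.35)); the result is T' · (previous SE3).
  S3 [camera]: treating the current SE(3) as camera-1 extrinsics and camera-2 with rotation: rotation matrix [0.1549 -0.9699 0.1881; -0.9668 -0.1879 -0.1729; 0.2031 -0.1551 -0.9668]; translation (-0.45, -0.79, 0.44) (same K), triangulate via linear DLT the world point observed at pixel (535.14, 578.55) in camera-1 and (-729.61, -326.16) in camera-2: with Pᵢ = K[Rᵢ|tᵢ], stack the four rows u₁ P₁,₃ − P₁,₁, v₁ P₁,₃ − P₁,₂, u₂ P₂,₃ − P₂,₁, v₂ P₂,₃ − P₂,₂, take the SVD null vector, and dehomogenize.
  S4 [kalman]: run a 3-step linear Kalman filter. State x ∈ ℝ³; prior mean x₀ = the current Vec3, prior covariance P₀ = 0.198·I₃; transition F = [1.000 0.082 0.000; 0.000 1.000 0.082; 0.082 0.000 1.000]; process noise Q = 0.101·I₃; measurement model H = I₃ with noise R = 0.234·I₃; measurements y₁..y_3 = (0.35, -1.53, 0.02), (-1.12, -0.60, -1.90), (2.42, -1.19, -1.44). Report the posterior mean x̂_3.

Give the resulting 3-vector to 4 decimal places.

source (fourbar_fk): coupler pose = R=[0.8190 -0.5738 0.0000; 0.5738 0.8190 0.0000; 0.0000 0.0000 1.0000], t=(0.2233, 0.7890, 0.0000)
after S1 (invert_se3): R=[0.8190 0.5738 0.0000; -0.5738 0.8190 0.0000; 0.0000 0.0000 1.0000], t=(-0.6356, -0.5181, 0.0000)
after S2 (compose_se3): R=[0.0466 0.7309 -0.6809; -0.8413 0.3962 0.3677; 0.5385 0.5557 0.6334], t=(-0.6371, 1.2252, 0.7913)
after S3 (triangulate): (0.2907, 1.8540, -0.5156)
after S4 (kf_track): (0.9213, -0.7820, -1.2433)

result = (0.9213, -0.7820, -1.2433)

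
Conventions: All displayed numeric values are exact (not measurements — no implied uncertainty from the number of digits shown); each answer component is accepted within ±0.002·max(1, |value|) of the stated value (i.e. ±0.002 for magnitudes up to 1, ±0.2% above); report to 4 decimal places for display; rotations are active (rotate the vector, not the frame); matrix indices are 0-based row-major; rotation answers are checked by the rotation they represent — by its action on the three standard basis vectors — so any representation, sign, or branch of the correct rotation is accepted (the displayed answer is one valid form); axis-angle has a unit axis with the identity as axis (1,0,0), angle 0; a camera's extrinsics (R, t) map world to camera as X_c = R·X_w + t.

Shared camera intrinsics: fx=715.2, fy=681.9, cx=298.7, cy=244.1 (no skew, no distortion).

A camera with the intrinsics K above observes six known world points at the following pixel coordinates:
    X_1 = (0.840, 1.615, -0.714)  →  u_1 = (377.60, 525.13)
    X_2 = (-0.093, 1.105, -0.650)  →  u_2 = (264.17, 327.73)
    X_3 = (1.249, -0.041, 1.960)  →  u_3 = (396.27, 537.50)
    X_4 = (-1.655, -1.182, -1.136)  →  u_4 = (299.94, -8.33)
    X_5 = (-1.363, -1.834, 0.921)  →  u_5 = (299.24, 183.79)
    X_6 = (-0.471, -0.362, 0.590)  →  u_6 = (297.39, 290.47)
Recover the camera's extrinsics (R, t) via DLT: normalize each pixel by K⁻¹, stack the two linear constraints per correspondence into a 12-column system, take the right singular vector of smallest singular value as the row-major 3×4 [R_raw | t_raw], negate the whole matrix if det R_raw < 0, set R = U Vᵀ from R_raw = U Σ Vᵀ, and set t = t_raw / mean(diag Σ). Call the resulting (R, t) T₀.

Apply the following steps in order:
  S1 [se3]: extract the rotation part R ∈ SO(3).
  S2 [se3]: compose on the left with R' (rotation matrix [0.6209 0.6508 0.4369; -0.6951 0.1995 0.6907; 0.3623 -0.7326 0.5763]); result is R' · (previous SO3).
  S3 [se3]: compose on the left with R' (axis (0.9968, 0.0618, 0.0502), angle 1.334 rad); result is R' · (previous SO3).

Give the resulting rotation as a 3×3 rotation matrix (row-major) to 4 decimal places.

rotation (matrix) = ((0.7251, -0.4359, 0.5331), (0.1949, 0.8724, 0.4482), (-0.6605, -0.2210, 0.7176))

source (pnp_recover): camera pose = R=[0.7842 -0.5497 -0.2879; 0.5724 0.4615 0.6778; -0.2397 -0.6963 0.6765], t=(0.3301, 0.4002, 4.5805)
after S1 (rot_of_se3): [0.7842 -0.5497 -0.2879; 0.5724 0.4615 0.6778; -0.2397 -0.6963 0.6765]
after S2 (compose_so3): [0.7547 -0.3452 0.5579; -0.5965 -0.0068 0.8026; -0.2733 -0.9385 -0.2110]
after S3 (compose_so3): [0.7251 -0.4359 0.5331; 0.1949 0.8724 0.4482; -0.6605 -0.2210 0.7176]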